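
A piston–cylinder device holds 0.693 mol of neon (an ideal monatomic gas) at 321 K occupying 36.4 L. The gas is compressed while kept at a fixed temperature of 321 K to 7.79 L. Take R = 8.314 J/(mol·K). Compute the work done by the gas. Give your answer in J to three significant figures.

W ≈ -2850 J

Isothermal: W = nRT ln(V₂/V₁).
W = (0.693)(8.314)(321) × ln(7.79/36.4)
  = 1849 × -1.542
W_by_gas = -2851 J.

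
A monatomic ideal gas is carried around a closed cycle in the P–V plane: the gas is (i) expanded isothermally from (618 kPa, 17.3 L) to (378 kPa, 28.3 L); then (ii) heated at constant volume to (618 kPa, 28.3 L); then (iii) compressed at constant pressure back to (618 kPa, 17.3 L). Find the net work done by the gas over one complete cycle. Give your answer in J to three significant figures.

W_net ≈ -1540 J

Leg (i): W = PᵢVᵢ ln(V_f/Vᵢ) = (10691) ln(28.3/17.3) = 5262 J.
Leg (ii): W = 0.
Leg (iii): W = PΔV = (618)(17.3 − 28.3) = -6798 J.
W_net = 5262 − 6798 = -1536 J.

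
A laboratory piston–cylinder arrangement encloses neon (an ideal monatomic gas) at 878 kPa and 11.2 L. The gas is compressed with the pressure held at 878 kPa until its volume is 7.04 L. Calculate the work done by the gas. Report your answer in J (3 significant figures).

W ≈ -3650 J

Isobaric: W = P ΔV.
W = (878 kPa)(7.04 − 11.2 L) = (878)(-4.16) = -3652 J.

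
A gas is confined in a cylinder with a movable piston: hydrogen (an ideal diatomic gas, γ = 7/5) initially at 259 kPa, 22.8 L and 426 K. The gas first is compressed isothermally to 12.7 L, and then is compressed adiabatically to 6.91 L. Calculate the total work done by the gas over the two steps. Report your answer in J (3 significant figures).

W_total ≈ -7520 J

Step 1 (isothermal): W = P₁V₁ ln(V₂/V₁) = (5905) ln(12.7/22.8) = -3455 J.
After step 1: P = 465 kPa, V = 12.7 L, T = 426 K.
Step 2 (adiabatic): W = (P₁V₁ − P₂V₂)/(γ−1) = (5905 − 7533)/0.4 = -4069 J.
W_total = -3455 − 4069 = -7525 J.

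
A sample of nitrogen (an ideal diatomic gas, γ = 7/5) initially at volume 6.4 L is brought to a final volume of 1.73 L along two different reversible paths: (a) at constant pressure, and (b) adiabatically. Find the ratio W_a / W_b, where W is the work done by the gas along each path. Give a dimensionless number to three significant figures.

Path (a) isobaric: W = P₁(V₂ − V₁) → W_a/(P₁V₁) = -0.7297.
Path (b) adiabatic: W = P₁V₁(1 − (V₁/V₂)^(γ−1))/(γ−1) → W_b/(P₁V₁) = -1.719.
W_a / W_b = -0.7297 / -1.719 = 0.4245.

W_a / W_b ≈ 0.425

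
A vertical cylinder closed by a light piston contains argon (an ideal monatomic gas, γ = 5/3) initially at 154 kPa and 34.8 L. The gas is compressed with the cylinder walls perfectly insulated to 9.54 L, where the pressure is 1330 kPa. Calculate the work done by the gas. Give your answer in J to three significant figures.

Adiabatic: W = (P₁V₁ − P₂V₂)/(γ − 1) with γ = 5/3.
P₁V₁ = 5359 J, P₂V₂ = 12688 J.
W = (5359 − 12688) / 0.6667 = -10993 J.

W ≈ -11000 J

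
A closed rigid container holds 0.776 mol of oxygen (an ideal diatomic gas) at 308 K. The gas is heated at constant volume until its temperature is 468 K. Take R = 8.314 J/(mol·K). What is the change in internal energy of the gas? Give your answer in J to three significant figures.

ΔU ≈ 2580 J

Constant volume ⇒ W = 0, so Q = ΔU = nCᵥΔT with Cᵥ = 5R/2 = 20.79 J/(mol·K).
ΔU = (0.776)(20.79)(468 − 308) = 2581 J.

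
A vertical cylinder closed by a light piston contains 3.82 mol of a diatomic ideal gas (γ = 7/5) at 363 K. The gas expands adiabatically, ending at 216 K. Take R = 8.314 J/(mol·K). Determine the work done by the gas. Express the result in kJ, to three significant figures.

W ≈ 11.7 kJ

Adiabatic ⇒ Q = 0, so W_by = −ΔU = nCᵥ(T₁ − T₂).
Cᵥ = 5R/2 = 20.79 J/(mol·K).
W = (3.82)(20.79)(363 − 216) = 11672 J.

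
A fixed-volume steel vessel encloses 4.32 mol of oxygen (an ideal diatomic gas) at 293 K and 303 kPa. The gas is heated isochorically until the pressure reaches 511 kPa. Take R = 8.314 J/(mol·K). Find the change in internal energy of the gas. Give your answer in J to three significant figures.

Constant volume ⇒ W = 0, so Q = ΔU = nCᵥΔT with Cᵥ = 5R/2 = 20.79 J/(mol·K).
At constant V, T₂/T₁ = P₂/P₁ ⇒ ΔT = T₁(P₂/P₁ − 1) = 293·(511/303 − 1) = 201.1 K.
ΔU = (4.32)(20.79)(201.1) = 18060 J.

ΔU ≈ 18100 J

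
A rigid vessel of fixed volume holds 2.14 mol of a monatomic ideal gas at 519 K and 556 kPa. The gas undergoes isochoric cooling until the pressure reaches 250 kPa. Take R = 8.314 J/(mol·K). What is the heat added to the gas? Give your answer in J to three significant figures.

Q ≈ -7620 J

Constant volume ⇒ W = 0, so Q = ΔU = nCᵥΔT with Cᵥ = 3R/2 = 12.47 J/(mol·K).
At constant V, T₂/T₁ = P₂/P₁ ⇒ ΔT = T₁(P₂/P₁ − 1) = 519·(250/556 − 1) = -285.6 K.
ΔU = (2.14)(12.47)(-285.6) = -7623 J.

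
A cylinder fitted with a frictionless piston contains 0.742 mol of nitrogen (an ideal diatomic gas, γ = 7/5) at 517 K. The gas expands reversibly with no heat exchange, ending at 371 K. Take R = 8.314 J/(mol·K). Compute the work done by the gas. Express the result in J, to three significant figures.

Adiabatic ⇒ Q = 0, so W_by = −ΔU = nCᵥ(T₁ − T₂).
Cᵥ = 5R/2 = 20.79 J/(mol·K).
W = (0.742)(20.79)(517 − 371) = 2252 J.

W ≈ 2250 J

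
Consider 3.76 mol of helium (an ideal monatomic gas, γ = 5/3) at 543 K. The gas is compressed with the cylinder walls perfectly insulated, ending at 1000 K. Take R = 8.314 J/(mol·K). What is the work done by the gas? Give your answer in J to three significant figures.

Adiabatic ⇒ Q = 0, so W_by = −ΔU = nCᵥ(T₁ − T₂).
Cᵥ = 3R/2 = 12.47 J/(mol·K).
W = (3.76)(12.47)(543 − 1000) = -21429 J.

W ≈ -21400 J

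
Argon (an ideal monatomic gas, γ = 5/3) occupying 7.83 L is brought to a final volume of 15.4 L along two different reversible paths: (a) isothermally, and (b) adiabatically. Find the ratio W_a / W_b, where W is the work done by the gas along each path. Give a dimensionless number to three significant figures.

Path (a) isothermal: W = P₁V₁ ln(V₂/V₁) → W_a/(P₁V₁) = 0.6764.
Path (b) adiabatic: W = P₁V₁(1 − (V₁/V₂)^(γ−1))/(γ−1) → W_b/(P₁V₁) = 0.5445.
W_a / W_b = 0.6764 / 0.5445 = 1.242.

W_a / W_b ≈ 1.24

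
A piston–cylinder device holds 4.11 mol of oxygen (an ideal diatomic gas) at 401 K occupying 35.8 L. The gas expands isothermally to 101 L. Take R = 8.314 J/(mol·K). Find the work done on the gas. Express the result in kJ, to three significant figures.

W ≈ -14.2 kJ

Isothermal: W = nRT ln(V₂/V₁).
W = (4.11)(8.314)(401) × ln(101/35.8)
  = 13702 × 1.037
W_by_gas = 14212 J; work on gas = −W_by = -14212 J.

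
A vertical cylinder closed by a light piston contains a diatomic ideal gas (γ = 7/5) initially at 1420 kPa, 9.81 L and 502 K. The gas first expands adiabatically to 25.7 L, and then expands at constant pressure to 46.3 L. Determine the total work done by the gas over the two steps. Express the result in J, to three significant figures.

Step 1 (adiabatic): W = (P₁V₁ − P₂V₂)/(γ−1) = (13930 − 9477)/0.4 = 11134 J.
After step 1: P = 368.7 kPa, V = 25.7 L, T = 341.5 K.
Step 2 (isobaric): W = PΔV = (368.7 kPa)(46.3 − 25.7 L) = 7596 J.
W_total = 11134 + 7596 = 18730 J.

W_total ≈ 18700 J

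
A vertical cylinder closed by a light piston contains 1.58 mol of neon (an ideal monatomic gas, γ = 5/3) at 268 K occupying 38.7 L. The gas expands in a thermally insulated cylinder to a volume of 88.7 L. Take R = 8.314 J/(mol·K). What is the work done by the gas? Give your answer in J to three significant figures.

W ≈ 2240 J

Adiabatic: TV^(γ−1) = const with γ = 5/3.
T₂ = T₁ (V₁/V₂)^(γ−1) = 268 × (38.7/88.7)^0.667 = 268 × 0.5753 = 154.2 K.
W_by = nCᵥ(T₁ − T₂) = (1.58)(12.47)(268 − 154.2) = 2243 J.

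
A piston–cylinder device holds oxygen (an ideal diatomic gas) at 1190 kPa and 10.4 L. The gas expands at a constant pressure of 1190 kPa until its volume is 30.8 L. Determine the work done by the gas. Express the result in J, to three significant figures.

W ≈ 24300 J

Isobaric: W = P ΔV.
W = (1190 kPa)(30.8 − 10.4 L) = (1190)(20.4) = 24276 J.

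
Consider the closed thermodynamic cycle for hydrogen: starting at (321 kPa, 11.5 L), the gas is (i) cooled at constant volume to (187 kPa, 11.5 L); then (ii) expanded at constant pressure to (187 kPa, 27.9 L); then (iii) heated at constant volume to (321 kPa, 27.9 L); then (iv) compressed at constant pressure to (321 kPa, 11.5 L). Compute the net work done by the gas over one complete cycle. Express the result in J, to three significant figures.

Constant-volume legs do no work.
W(ii) = (187)(27.9 − 11.5) = 3067 J; W(iv) = (321)(11.5 − 27.9) = -5264 J.
W_net = 3067 − 5264 = -2198 J (the counter-clockwise enclosed area).

W_net ≈ -2200 J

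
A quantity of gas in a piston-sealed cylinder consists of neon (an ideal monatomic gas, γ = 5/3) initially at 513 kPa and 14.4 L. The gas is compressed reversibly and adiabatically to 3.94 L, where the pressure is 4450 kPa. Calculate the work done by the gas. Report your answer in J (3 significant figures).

Adiabatic: W = (P₁V₁ − P₂V₂)/(γ − 1) with γ = 5/3.
P₁V₁ = 7387 J, P₂V₂ = 17533 J.
W = (7387 − 17533) / 0.6667 = -15219 J.

W ≈ -15200 J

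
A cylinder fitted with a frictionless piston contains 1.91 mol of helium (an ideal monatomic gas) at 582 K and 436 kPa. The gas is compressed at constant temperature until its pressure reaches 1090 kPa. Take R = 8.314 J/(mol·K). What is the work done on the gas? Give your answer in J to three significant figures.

W ≈ 8470 J

Isothermal process: W = nRT ln(V₂/V₁) = nRT ln(P₁/P₂).
W = (1.91)(8.314)(582) × ln(436/1090)
  = 9242 × ln(0.4) = 9242 × -0.9163
W_by_gas = -8468 J; work on gas = −W_by = 8468 J.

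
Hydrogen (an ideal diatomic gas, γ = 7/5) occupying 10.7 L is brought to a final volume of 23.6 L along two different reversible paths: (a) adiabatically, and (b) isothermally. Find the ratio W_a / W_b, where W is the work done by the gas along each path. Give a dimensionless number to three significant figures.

W_a / W_b ≈ 0.857

Path (a) adiabatic: W = P₁V₁(1 − (V₁/V₂)^(γ−1))/(γ−1) → W_a/(P₁V₁) = 0.6781.
Path (b) isothermal: W = P₁V₁ ln(V₂/V₁) → W_b/(P₁V₁) = 0.791.
W_a / W_b = 0.6781 / 0.791 = 0.8572.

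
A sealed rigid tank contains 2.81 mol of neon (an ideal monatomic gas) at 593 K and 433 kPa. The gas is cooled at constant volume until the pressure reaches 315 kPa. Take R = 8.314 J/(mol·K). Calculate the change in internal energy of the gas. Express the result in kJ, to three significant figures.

ΔU ≈ -5.66 kJ

Constant volume ⇒ W = 0, so Q = ΔU = nCᵥΔT with Cᵥ = 3R/2 = 12.47 J/(mol·K).
At constant V, T₂/T₁ = P₂/P₁ ⇒ ΔT = T₁(P₂/P₁ − 1) = 593·(315/433 − 1) = -161.6 K.
ΔU = (2.81)(12.47)(-161.6) = -5663 J.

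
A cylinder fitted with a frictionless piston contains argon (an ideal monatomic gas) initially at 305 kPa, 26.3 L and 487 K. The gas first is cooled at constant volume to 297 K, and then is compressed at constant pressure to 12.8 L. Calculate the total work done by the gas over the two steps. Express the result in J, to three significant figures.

Step 1 (isochoric): W = 0 (constant volume).
After step 1: P = 186 kPa (V unchanged).
Step 2 (isobaric): W = PΔV = (186 kPa)(12.8 − 26.3 L) = -2511 J.
W_total = 0 − 2511 = -2511 J.

W_total ≈ -2510 J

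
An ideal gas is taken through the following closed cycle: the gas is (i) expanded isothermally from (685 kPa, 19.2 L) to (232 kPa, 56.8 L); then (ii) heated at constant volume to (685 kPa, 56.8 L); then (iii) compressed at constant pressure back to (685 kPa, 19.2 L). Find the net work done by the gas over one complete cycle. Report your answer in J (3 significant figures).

W_net ≈ -11500 J

Leg (i): W = PᵢVᵢ ln(V_f/Vᵢ) = (13152) ln(56.8/19.2) = 14265 J.
Leg (ii): W = 0.
Leg (iii): W = PΔV = (685)(19.2 − 56.8) = -25756 J.
W_net = 14265 − 25756 = -11491 J.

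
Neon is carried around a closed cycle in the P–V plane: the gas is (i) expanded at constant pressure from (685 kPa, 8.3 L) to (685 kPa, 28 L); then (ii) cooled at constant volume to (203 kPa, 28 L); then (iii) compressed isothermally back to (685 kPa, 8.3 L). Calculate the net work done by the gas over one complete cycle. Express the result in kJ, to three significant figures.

Leg (i): W = PΔV = (685)(28 − 8.3) = 13494 J.
Leg (ii): W = 0.
Leg (iii): W = PᵢVᵢ ln(V_f/Vᵢ) = (5684) ln(8.3/28) = -6911 J.
W_net = 13494 − 6911 = 6583 J.

W_net ≈ 6.58 kJ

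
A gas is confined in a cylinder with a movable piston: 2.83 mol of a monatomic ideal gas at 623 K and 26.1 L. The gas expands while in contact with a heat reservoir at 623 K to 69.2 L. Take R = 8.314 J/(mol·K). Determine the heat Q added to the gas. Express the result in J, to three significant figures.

Q ≈ 14300 J

Isothermal ⇒ ΔU = 0, so Q = W = nRT ln(V₂/V₁).
Q = (2.83)(8.314)(623) ln(69.2/26.1) = 14658 × 0.9751 = 14293 J.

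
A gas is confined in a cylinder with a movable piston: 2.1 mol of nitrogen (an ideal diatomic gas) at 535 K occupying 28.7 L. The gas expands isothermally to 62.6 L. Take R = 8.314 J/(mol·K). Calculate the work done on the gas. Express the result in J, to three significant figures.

Isothermal: W = nRT ln(V₂/V₁).
W = (2.1)(8.314)(535) × ln(62.6/28.7)
  = 9341 × 0.7799
W_by_gas = 7285 J; work on gas = −W_by = -7285 J.

W ≈ -7280 J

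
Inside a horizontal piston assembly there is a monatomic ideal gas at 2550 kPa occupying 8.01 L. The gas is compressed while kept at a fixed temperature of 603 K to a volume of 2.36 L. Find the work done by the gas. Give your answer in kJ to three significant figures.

Isothermal: W = nRT ln(V₂/V₁) = P₁V₁ ln(V₂/V₁).
P₁V₁ = (2550 kPa)(8.01 L) = 20426 J.
W = 20426 × ln(2.36/8.01) = 20426 × -1.222
W_by_gas = -24961 J.

W ≈ -25.0 kJ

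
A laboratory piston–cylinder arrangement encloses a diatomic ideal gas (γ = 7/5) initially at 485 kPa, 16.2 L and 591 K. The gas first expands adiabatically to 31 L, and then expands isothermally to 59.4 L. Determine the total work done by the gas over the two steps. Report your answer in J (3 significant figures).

Step 1 (adiabatic): W = (P₁V₁ − P₂V₂)/(γ−1) = (7857 − 6061)/0.4 = 4491 J.
After step 1: P = 195.5 kPa, V = 31 L, T = 455.9 K.
Step 2 (isothermal): W = P₁V₁ ln(V₂/V₁) = (6061) ln(59.4/31) = 3941 J.
W_total = 4491 + 3941 = 8432 J.

W_total ≈ 8430 J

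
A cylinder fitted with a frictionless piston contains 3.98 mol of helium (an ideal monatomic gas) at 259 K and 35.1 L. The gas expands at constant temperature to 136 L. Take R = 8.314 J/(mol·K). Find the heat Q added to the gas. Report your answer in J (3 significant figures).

Isothermal ⇒ ΔU = 0, so Q = W = nRT ln(V₂/V₁).
Q = (3.98)(8.314)(259) ln(136/35.1) = 8570 × 1.354 = 11608 J.

Q ≈ 11600 J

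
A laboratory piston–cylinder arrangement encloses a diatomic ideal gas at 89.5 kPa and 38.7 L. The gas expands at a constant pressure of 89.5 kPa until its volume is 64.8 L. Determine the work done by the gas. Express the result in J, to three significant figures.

Isobaric: W = P ΔV.
W = (89.5 kPa)(64.8 − 38.7 L) = (89.5)(26.1) = 2336 J.

W ≈ 2340 J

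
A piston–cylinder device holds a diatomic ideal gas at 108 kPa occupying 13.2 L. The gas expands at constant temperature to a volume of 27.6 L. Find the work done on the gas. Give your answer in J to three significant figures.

W ≈ -1050 J

Isothermal: W = nRT ln(V₂/V₁) = P₁V₁ ln(V₂/V₁).
P₁V₁ = (108 kPa)(13.2 L) = 1426 J.
W = 1426 × ln(27.6/13.2) = 1426 × 0.7376
W_by_gas = 1052 J; work on gas = −W_by = -1052 J.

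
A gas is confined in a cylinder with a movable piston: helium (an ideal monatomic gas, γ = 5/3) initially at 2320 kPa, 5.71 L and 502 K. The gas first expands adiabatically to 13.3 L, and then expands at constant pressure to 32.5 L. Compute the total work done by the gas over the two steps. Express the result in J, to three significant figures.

W_total ≈ 19400 J

Step 1 (adiabatic): W = (P₁V₁ − P₂V₂)/(γ−1) = (13247 − 7539)/0.667 = 8562 J.
After step 1: P = 566.8 kPa, V = 13.3 L, T = 285.7 K.
Step 2 (isobaric): W = PΔV = (566.8 kPa)(32.5 − 13.3 L) = 10883 J.
W_total = 8562 + 10883 = 19446 J.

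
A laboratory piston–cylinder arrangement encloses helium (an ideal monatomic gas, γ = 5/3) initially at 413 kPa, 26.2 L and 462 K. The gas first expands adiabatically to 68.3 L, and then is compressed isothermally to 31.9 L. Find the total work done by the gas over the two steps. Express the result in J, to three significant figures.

Step 1 (adiabatic): W = (P₁V₁ − P₂V₂)/(γ−1) = (10821 − 5713)/0.667 = 7662 J.
After step 1: P = 83.64 kPa, V = 68.3 L, T = 243.9 K.
Step 2 (isothermal): W = P₁V₁ ln(V₂/V₁) = (5713) ln(31.9/68.3) = -4349 J.
W_total = 7662 − 4349 = 3313 J.

W_total ≈ 3310 J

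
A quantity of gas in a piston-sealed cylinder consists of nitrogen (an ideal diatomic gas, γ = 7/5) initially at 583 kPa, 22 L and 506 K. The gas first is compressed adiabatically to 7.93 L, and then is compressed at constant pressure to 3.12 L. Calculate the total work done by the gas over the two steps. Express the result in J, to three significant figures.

Step 1 (adiabatic): W = (P₁V₁ − P₂V₂)/(γ−1) = (12826 − 19291)/0.4 = -16162 J.
After step 1: P = 2433 kPa, V = 7.93 L, T = 761 K.
Step 2 (isobaric): W = PΔV = (2433 kPa)(3.12 − 7.93 L) = -11701 J.
W_total = -16162 − 11701 = -27863 J.

W_total ≈ -27900 J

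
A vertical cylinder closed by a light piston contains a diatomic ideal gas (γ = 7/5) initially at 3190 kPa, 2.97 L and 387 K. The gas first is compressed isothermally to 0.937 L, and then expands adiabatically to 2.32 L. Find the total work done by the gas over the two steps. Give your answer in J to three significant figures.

Step 1 (isothermal): W = P₁V₁ ln(V₂/V₁) = (9474) ln(0.937/2.97) = -10930 J.
After step 1: P = 10111 kPa, V = 0.937 L, T = 387 K.
Step 2 (adiabatic): W = (P₁V₁ − P₂V₂)/(γ−1) = (9474 − 6592)/0.4 = 7205 J.
W_total = -10930 + 7205 = -3725 J.

W_total ≈ -3730 J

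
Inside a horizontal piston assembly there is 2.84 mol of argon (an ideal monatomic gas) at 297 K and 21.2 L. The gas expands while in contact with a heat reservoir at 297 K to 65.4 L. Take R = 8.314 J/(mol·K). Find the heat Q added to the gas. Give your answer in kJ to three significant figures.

Q ≈ 7.90 kJ

Isothermal ⇒ ΔU = 0, so Q = W = nRT ln(V₂/V₁).
Q = (2.84)(8.314)(297) ln(65.4/21.2) = 7013 × 1.127 = 7900 J.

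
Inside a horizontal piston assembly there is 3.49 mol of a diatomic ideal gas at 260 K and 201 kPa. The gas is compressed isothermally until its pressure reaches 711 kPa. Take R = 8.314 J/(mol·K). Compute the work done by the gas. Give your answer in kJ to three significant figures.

Isothermal process: W = nRT ln(V₂/V₁) = nRT ln(P₁/P₂).
W = (3.49)(8.314)(260) × ln(201/711)
  = 7544 × ln(0.2827) = 7544 × -1.263
W_by_gas = -9531 J.

W ≈ -9.53 kJ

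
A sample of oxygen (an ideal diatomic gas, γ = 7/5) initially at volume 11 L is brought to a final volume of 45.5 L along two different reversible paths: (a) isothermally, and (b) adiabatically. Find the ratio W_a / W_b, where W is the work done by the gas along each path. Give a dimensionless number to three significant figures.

Path (a) isothermal: W = P₁V₁ ln(V₂/V₁) → W_a/(P₁V₁) = 1.42.
Path (b) adiabatic: W = P₁V₁(1 − (V₁/V₂)^(γ−1))/(γ−1) → W_b/(P₁V₁) = 1.083.
W_a / W_b = 1.42 / 1.083 = 1.311.

W_a / W_b ≈ 1.31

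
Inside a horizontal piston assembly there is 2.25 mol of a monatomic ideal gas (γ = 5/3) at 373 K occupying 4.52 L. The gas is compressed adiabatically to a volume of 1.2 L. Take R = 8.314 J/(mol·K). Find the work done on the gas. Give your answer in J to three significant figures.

Adiabatic: TV^(γ−1) = const with γ = 5/3.
T₂ = T₁ (V₁/V₂)^(γ−1) = 373 × (4.52/1.2)^0.667 = 373 × 2.421 = 903 K.
W_by = nCᵥ(T₁ − T₂) = (2.25)(12.47)(373 − 903) = -14871 J.
Work on gas = −W_by = 14871 J.

W ≈ 14900 J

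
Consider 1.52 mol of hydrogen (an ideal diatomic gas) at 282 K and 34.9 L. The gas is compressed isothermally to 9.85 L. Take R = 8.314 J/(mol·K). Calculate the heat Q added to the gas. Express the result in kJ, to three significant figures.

Isothermal ⇒ ΔU = 0, so Q = W = nRT ln(V₂/V₁).
Q = (1.52)(8.314)(282) ln(9.85/34.9) = 3564 × -1.265 = -4508 J.

Q ≈ -4.51 kJ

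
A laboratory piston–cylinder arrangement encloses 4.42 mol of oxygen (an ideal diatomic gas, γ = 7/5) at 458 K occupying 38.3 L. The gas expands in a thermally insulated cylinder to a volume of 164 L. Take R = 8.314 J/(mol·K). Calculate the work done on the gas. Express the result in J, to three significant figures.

Adiabatic: TV^(γ−1) = const with γ = 7/5.
T₂ = T₁ (V₁/V₂)^(γ−1) = 458 × (38.3/164)^0.4 = 458 × 0.5589 = 256 K.
W_by = nCᵥ(T₁ − T₂) = (4.42)(20.79)(458 − 256) = 18559 J.
Work on gas = −W_by = -18559 J.

W ≈ -18600 J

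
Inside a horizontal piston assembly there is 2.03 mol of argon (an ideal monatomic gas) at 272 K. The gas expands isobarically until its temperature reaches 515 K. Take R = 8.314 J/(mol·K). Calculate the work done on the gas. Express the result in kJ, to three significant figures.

Isobaric: W = P ΔV = nR ΔT.
W = (2.03)(8.314)(515 − 272) = 4101 J.
Work on gas = −W_by = -4101 J.

W ≈ -4.10 kJ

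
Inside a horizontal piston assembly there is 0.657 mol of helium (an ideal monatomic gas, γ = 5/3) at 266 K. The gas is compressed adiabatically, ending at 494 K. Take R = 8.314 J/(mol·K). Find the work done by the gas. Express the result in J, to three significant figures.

W ≈ -1870 J

Adiabatic ⇒ Q = 0, so W_by = −ΔU = nCᵥ(T₁ − T₂).
Cᵥ = 3R/2 = 12.47 J/(mol·K).
W = (0.657)(12.47)(266 − 494) = -1868 J.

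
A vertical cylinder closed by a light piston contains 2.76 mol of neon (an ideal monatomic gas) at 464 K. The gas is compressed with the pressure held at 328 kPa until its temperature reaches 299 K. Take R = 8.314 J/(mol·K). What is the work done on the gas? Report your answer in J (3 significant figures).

W ≈ 3790 J

Isobaric: W = P ΔV = nR ΔT.
W = (2.76)(8.314)(299 − 464) = -3786 J.
Work on gas = −W_by = 3786 J.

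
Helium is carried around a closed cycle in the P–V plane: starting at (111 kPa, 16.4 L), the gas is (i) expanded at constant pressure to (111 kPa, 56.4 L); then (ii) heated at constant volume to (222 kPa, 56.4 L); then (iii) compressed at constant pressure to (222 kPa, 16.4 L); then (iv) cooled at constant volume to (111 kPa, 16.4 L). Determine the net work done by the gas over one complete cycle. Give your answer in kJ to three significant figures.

Constant-volume legs do no work.
W(i) = (111)(56.4 − 16.4) = 4440 J; W(iii) = (222)(16.4 − 56.4) = -8880 J.
W_net = 4440 − 8880 = -4440 J (the counter-clockwise enclosed area).

W_net ≈ -4.44 kJ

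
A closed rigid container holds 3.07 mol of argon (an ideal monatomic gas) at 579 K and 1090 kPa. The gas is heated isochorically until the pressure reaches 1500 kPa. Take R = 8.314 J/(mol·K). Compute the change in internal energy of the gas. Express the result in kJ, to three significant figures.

Constant volume ⇒ W = 0, so Q = ΔU = nCᵥΔT with Cᵥ = 3R/2 = 12.47 J/(mol·K).
At constant V, T₂/T₁ = P₂/P₁ ⇒ ΔT = T₁(P₂/P₁ − 1) = 579·(1500/1090 − 1) = 217.8 K.
ΔU = (3.07)(12.47)(217.8) = 8338 J.

ΔU ≈ 8.34 kJ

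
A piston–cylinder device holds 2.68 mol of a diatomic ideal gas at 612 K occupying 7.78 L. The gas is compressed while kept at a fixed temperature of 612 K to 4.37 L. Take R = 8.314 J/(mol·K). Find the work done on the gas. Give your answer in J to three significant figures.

W ≈ 7870 J

Isothermal: W = nRT ln(V₂/V₁).
W = (2.68)(8.314)(612) × ln(4.37/7.78)
  = 13636 × -0.5768
W_by_gas = -7865 J; work on gas = −W_by = 7865 J.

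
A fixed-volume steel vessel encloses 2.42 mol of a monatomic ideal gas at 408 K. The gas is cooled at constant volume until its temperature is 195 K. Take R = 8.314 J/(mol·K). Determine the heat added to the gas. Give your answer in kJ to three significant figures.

Constant volume ⇒ W = 0, so Q = ΔU = nCᵥΔT with Cᵥ = 3R/2 = 12.47 J/(mol·K).
ΔU = (2.42)(12.47)(195 − 408) = -6428 J.

Q ≈ -6.43 kJ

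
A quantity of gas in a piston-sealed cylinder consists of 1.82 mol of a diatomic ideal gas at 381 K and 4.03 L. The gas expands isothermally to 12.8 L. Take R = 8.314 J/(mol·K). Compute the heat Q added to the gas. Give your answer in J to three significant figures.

Q ≈ 6660 J

Isothermal ⇒ ΔU = 0, so Q = W = nRT ln(V₂/V₁).
Q = (1.82)(8.314)(381) ln(12.8/4.03) = 5765 × 1.156 = 6663 J.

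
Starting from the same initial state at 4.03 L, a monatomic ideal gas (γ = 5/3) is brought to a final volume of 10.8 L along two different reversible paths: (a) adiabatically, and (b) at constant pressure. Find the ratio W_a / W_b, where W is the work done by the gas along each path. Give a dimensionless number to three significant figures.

Path (a) adiabatic: W = P₁V₁(1 − (V₁/V₂)^(γ−1))/(γ−1) → W_a/(P₁V₁) = 0.7225.
Path (b) isobaric: W = P₁(V₂ − V₁) → W_b/(P₁V₁) = 1.68.
W_a / W_b = 0.7225 / 1.68 = 0.4301.

W_a / W_b ≈ 0.430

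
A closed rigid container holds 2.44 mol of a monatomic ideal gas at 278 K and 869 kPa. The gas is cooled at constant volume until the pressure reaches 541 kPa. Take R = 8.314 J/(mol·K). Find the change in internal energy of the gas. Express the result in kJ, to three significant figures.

ΔU ≈ -3.19 kJ

Constant volume ⇒ W = 0, so Q = ΔU = nCᵥΔT with Cᵥ = 3R/2 = 12.47 J/(mol·K).
At constant V, T₂/T₁ = P₂/P₁ ⇒ ΔT = T₁(P₂/P₁ − 1) = 278·(541/869 − 1) = -104.9 K.
ΔU = (2.44)(12.47)(-104.9) = -3193 J.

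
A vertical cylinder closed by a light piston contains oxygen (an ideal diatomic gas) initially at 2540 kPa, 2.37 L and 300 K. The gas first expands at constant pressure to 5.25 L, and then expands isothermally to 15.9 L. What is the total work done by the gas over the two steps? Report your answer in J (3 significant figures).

W_total ≈ 22100 J

Step 1 (isobaric): W = PΔV = (2540 kPa)(5.25 − 2.37 L) = 7315 J.
After step 1: P = 2540 kPa, V = 5.25 L, T = 664.6 K.
Step 2 (isothermal): W = P₁V₁ ln(V₂/V₁) = (13335) ln(15.9/5.25) = 14776 J.
W_total = 7315 + 14776 = 22092 J.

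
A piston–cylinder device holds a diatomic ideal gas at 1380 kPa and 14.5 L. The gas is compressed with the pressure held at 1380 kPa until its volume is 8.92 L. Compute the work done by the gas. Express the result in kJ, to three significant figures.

W ≈ -7.70 kJ

Isobaric: W = P ΔV.
W = (1380 kPa)(8.92 − 14.5 L) = (1380)(-5.58) = -7700 J.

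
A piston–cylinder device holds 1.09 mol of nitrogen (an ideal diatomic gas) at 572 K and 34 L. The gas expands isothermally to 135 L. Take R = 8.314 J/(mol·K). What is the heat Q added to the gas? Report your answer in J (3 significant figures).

Isothermal ⇒ ΔU = 0, so Q = W = nRT ln(V₂/V₁).
Q = (1.09)(8.314)(572) ln(135/34) = 5184 × 1.379 = 7148 J.

Q ≈ 7150 J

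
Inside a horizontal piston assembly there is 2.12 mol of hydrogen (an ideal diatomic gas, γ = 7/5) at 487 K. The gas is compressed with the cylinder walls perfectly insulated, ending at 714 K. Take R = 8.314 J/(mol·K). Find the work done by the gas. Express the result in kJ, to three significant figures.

W ≈ -10.0 kJ

Adiabatic ⇒ Q = 0, so W_by = −ΔU = nCᵥ(T₁ − T₂).
Cᵥ = 5R/2 = 20.79 J/(mol·K).
W = (2.12)(20.79)(487 − 714) = -10003 J.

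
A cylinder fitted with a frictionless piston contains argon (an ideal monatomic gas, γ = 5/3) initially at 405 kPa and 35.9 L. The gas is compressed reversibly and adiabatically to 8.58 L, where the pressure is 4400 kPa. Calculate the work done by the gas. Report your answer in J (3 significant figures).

Adiabatic: W = (P₁V₁ − P₂V₂)/(γ − 1) with γ = 5/3.
P₁V₁ = 14540 J, P₂V₂ = 37752 J.
W = (14540 − 37752) / 0.6667 = -34819 J.

W ≈ -34800 J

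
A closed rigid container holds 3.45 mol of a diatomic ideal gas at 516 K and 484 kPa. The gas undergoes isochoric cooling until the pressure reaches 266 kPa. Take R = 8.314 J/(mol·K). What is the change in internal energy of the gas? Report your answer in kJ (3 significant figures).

ΔU ≈ -16.7 kJ

Constant volume ⇒ W = 0, so Q = ΔU = nCᵥΔT with Cᵥ = 5R/2 = 20.79 J/(mol·K).
At constant V, T₂/T₁ = P₂/P₁ ⇒ ΔT = T₁(P₂/P₁ − 1) = 516·(266/484 − 1) = -232.4 K.
ΔU = (3.45)(20.79)(-232.4) = -16666 J.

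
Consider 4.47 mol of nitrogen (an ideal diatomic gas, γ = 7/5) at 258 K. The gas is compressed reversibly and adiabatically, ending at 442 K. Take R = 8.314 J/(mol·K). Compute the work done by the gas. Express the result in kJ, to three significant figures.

Adiabatic ⇒ Q = 0, so W_by = −ΔU = nCᵥ(T₁ − T₂).
Cᵥ = 5R/2 = 20.79 J/(mol·K).
W = (4.47)(20.79)(258 − 442) = -17095 J.

W ≈ -17.1 kJ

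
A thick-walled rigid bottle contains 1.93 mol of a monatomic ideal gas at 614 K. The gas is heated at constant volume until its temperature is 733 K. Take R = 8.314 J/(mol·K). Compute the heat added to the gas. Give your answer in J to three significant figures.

Constant volume ⇒ W = 0, so Q = ΔU = nCᵥΔT with Cᵥ = 3R/2 = 12.47 J/(mol·K).
ΔU = (1.93)(12.47)(733 − 614) = 2864 J.

Q ≈ 2860 J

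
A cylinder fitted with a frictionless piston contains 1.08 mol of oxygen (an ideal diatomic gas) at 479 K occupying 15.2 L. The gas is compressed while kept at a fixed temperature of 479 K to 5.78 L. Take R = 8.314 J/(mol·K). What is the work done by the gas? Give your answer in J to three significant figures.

W ≈ -4160 J

Isothermal: W = nRT ln(V₂/V₁).
W = (1.08)(8.314)(479) × ln(5.78/15.2)
  = 4301 × -0.9669
W_by_gas = -4159 J.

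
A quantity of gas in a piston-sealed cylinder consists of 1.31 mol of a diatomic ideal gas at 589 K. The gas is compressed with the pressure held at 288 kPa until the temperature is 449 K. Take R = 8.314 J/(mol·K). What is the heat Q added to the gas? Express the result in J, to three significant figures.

Q ≈ -5340 J

Isobaric: W = nRΔT = (1.31)(8.314)(-140) = -1525 J.
ΔU = nCᵥΔT with Cᵥ = 5R/2: ΔU = (1.31)(20.79)(-140) = -3812 J.
Q = ΔU + W = -3812 − 1525 = -5337 J.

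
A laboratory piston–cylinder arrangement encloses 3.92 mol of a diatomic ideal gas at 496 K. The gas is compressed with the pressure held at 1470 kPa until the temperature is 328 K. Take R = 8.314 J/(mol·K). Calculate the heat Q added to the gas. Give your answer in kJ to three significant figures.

Q ≈ -19.2 kJ

Isobaric: W = nRΔT = (3.92)(8.314)(-168) = -5475 J.
ΔU = nCᵥΔT with Cᵥ = 5R/2: ΔU = (3.92)(20.79)(-168) = -13688 J.
Q = ΔU + W = -13688 − 5475 = -19163 J.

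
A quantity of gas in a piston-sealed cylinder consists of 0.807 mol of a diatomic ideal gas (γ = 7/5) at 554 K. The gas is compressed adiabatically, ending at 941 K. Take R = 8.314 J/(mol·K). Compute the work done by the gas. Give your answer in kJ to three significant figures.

Adiabatic ⇒ Q = 0, so W_by = −ΔU = nCᵥ(T₁ − T₂).
Cᵥ = 5R/2 = 20.79 J/(mol·K).
W = (0.807)(20.79)(554 − 941) = -6491 J.

W ≈ -6.49 kJ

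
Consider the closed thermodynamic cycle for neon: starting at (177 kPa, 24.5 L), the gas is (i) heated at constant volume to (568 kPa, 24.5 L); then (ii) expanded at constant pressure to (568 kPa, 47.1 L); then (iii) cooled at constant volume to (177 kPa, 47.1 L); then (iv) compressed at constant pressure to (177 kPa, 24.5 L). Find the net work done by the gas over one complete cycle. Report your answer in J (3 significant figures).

Constant-volume legs do no work.
W(ii) = (568)(47.1 − 24.5) = 12837 J; W(iv) = (177)(24.5 − 47.1) = -4000 J.
W_net = 12837 − 4000 = 8837 J (the clockwise enclosed area).

W_net ≈ 8840 J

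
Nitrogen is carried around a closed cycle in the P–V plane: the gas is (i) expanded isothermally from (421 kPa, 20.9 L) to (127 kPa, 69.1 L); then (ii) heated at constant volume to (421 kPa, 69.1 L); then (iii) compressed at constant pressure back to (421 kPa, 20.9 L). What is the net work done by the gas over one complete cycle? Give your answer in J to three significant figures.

Leg (i): W = PᵢVᵢ ln(V_f/Vᵢ) = (8799) ln(69.1/20.9) = 10522 J.
Leg (ii): W = 0.
Leg (iii): W = PΔV = (421)(20.9 − 69.1) = -20292 J.
W_net = 10522 − 20292 = -9770 J.

W_net ≈ -9770 J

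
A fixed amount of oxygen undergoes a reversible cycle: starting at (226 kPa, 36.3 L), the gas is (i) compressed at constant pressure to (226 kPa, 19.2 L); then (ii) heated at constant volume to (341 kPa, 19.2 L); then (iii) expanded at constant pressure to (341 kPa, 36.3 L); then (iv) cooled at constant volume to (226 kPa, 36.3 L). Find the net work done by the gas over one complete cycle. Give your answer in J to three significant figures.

W_net ≈ 1970 J

Constant-volume legs do no work.
W(i) = (226)(19.2 − 36.3) = -3865 J; W(iii) = (341)(36.3 − 19.2) = 5831 J.
W_net = -3865 + 5831 = 1966 J (the clockwise enclosed area).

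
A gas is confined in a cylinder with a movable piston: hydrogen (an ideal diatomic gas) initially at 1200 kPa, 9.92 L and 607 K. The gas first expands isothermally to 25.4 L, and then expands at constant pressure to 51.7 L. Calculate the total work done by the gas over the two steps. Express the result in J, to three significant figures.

Step 1 (isothermal): W = P₁V₁ ln(V₂/V₁) = (11904) ln(25.4/9.92) = 11192 J.
After step 1: P = 468.7 kPa, V = 25.4 L, T = 607 K.
Step 2 (isobaric): W = PΔV = (468.7 kPa)(51.7 − 25.4 L) = 12326 J.
W_total = 11192 + 12326 = 23518 J.

W_total ≈ 23500 J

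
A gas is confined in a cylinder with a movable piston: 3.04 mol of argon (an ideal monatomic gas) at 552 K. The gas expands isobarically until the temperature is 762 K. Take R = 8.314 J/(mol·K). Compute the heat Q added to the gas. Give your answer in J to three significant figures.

Isobaric: W = nRΔT = (3.04)(8.314)(210) = 5308 J.
ΔU = nCᵥΔT with Cᵥ = 3R/2: ΔU = (3.04)(12.47)(210) = 7961 J.
Q = ΔU + W = 7961 + 5308 = 13269 J.

Q ≈ 13300 J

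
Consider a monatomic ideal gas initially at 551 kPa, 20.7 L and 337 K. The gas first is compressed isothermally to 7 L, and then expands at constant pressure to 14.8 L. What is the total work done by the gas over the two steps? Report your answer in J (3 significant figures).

W_total ≈ 343 J

Step 1 (isothermal): W = P₁V₁ ln(V₂/V₁) = (11406) ln(7/20.7) = -12366 J.
After step 1: P = 1629 kPa, V = 7 L, T = 337 K.
Step 2 (isobaric): W = PΔV = (1629 kPa)(14.8 − 7 L) = 12709 J.
W_total = -12366 + 12709 = 342.9 J.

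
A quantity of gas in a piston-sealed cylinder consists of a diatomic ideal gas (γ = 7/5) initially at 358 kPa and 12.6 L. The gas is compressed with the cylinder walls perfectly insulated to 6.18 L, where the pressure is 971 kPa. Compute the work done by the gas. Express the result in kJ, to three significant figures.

W ≈ -3.72 kJ

Adiabatic: W = (P₁V₁ − P₂V₂)/(γ − 1) with γ = 7/5.
P₁V₁ = 4511 J, P₂V₂ = 6001 J.
W = (4511 − 6001) / 0.4 = -3725 J.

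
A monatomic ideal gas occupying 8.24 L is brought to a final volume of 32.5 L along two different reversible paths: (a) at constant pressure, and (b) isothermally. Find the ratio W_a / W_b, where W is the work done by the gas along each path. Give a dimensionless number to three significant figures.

Path (a) isobaric: W = P₁(V₂ − V₁) → W_a/(P₁V₁) = 2.944.
Path (b) isothermal: W = P₁V₁ ln(V₂/V₁) → W_b/(P₁V₁) = 1.372.
W_a / W_b = 2.944 / 1.372 = 2.146.

W_a / W_b ≈ 2.15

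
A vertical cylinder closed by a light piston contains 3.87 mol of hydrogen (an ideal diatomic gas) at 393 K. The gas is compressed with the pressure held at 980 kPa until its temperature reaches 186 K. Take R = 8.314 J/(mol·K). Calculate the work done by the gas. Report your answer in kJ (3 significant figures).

W ≈ -6.66 kJ

Isobaric: W = P ΔV = nR ΔT.
W = (3.87)(8.314)(186 − 393) = -6660 J.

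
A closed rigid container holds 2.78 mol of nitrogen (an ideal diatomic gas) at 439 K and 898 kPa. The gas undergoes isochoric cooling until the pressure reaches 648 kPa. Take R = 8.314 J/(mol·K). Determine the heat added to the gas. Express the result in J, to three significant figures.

Q ≈ -7060 J

Constant volume ⇒ W = 0, so Q = ΔU = nCᵥΔT with Cᵥ = 5R/2 = 20.79 J/(mol·K).
At constant V, T₂/T₁ = P₂/P₁ ⇒ ΔT = T₁(P₂/P₁ − 1) = 439·(648/898 − 1) = -122.2 K.
ΔU = (2.78)(20.79)(-122.2) = -7062 J.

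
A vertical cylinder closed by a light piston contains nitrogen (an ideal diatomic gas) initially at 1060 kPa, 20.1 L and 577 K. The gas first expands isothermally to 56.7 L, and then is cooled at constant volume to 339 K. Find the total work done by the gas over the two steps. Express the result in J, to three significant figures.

Step 1 (isothermal): W = P₁V₁ ln(V₂/V₁) = (21306) ln(56.7/20.1) = 22095 J.
Step 2 (isochoric): W = 0 (constant volume).
W_total = 22095 + 0 = 22095 J.

W_total ≈ 22100 J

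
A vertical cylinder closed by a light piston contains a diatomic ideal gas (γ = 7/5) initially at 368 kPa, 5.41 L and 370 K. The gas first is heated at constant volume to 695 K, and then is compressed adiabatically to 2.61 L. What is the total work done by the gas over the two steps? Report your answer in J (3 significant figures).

W_total ≈ -3160 J

Step 1 (isochoric): W = 0 (constant volume).
After step 1: P = 691.2 kPa (V unchanged).
Step 2 (adiabatic): W = (P₁V₁ − P₂V₂)/(γ−1) = (3740 − 5006)/0.4 = -3165 J.
W_total = 0 − 3165 = -3165 J.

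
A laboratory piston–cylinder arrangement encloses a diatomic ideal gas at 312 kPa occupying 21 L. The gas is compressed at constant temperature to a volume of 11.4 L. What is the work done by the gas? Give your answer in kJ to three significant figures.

Isothermal: W = nRT ln(V₂/V₁) = P₁V₁ ln(V₂/V₁).
P₁V₁ = (312 kPa)(21 L) = 6552 J.
W = 6552 × ln(11.4/21) = 6552 × -0.6109
W_by_gas = -4003 J.

W ≈ -4.00 kJ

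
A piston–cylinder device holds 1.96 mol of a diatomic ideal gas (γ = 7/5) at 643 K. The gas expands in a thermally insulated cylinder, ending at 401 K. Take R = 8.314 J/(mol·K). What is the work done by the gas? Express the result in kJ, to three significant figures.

Adiabatic ⇒ Q = 0, so W_by = −ΔU = nCᵥ(T₁ − T₂).
Cᵥ = 5R/2 = 20.79 J/(mol·K).
W = (1.96)(20.79)(643 − 401) = 9859 J.

W ≈ 9.86 kJ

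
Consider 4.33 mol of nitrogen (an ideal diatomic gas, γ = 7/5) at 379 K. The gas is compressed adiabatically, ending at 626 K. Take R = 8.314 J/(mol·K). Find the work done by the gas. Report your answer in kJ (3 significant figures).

W ≈ -22.2 kJ

Adiabatic ⇒ Q = 0, so W_by = −ΔU = nCᵥ(T₁ − T₂).
Cᵥ = 5R/2 = 20.79 J/(mol·K).
W = (4.33)(20.79)(379 − 626) = -22230 J.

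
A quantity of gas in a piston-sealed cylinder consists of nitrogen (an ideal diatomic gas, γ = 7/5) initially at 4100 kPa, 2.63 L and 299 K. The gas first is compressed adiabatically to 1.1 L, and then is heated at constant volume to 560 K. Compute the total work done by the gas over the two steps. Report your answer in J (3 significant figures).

W_total ≈ -11200 J

Step 1 (adiabatic): W = (P₁V₁ − P₂V₂)/(γ−1) = (10783 − 15281)/0.4 = -11246 J.
Step 2 (isochoric): W = 0 (constant volume).
W_total = -11246 + 0 = -11246 J.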